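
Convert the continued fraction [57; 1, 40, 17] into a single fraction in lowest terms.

Build up convergents one term at a time:
a_0 = 57: 57/1
a_1 = 1: 58/1
a_2 = 40: 2377/41
a_3 = 17: 40467/698

40467/698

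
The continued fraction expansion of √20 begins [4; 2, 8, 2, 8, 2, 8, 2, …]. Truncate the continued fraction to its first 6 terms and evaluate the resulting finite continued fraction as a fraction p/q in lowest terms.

a_0 = 4: 4/1
a_1 = 2: 9/2
a_2 = 8: 76/17
a_3 = 2: 161/36
a_4 = 8: 1364/305
a_5 = 2: 2889/646

2889/646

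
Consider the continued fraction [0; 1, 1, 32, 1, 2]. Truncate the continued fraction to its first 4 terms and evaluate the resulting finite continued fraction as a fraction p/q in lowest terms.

a_0 = 0: 0/1
a_1 = 1: 1/1
a_2 = 1: 1/2
a_3 = 32: 33/65

33/65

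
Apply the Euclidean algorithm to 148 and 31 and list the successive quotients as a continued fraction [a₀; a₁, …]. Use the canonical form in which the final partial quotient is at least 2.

148 ÷ 31 → quotient 4, remainder 24
31 ÷ 24 → quotient 1, remainder 7
24 ÷ 7 → quotient 3, remainder 3
7 ÷ 3 → quotient 2, remainder 1
3 ÷ 1 → quotient 3, remainder 0

[4; 1, 3, 2, 3]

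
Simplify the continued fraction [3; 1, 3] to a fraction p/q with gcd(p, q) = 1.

Start with 3.
1 + 1/(3/1) = 1 + 1/3 = 4/3
3 + 1/(4/3) = 3 + 3/4 = 15/4

15/4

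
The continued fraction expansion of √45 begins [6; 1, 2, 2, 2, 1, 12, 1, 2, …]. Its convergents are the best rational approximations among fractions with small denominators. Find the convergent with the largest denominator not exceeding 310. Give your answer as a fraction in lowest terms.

2046/305

a_0 = 6: 6/1  (≤ bound)
a_1 = 1: 7/1  (≤ bound)
a_2 = 2: 20/3  (≤ bound)
a_3 = 2: 47/7  (≤ bound)
a_4 = 2: 114/17  (≤ bound)
a_5 = 1: 161/24  (≤ bound)
a_6 = 12: 2046/305  (≤ bound)
a_7 = 1: 2207/329  (> 310, stop)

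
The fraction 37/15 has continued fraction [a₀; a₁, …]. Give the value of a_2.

⌊37/15⌋ = 2, remainder 7
⌊15/7⌋ = 2, remainder 1
⌊7/1⌋ = 7, remainder 0

7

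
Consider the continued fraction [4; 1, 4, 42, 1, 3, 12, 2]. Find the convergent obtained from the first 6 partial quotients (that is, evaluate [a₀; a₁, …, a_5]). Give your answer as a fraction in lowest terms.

4124/859

Use the convergent recurrence hₖ = aₖ·hₖ₋₁ + hₖ₋₂ (and likewise for the denominators kₖ):
a_0 = 4: 4/1
a_1 = 1: 5/1
a_2 = 4: 24/5
a_3 = 42: 1013/211
a_4 = 1: 1037/216
a_5 = 3: 4124/859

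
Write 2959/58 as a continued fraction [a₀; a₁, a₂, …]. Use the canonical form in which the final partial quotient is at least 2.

[51; 58]

2959 ÷ 58 → quotient 51, remainder 1
58 ÷ 1 → quotient 58, remainder 0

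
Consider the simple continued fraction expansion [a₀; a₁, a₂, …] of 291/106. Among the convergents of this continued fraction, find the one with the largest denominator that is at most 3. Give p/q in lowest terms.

a_0 = 2: 2/1  (≤ bound)
a_1 = 1: 3/1  (≤ bound)
a_2 = 2: 8/3  (≤ bound)
a_3 = 1: 11/4  (> 3, stop)

8/3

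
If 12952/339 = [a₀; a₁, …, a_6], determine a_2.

1

Apply division with remainder until the remainder is 0:
12952 ÷ 339 → quotient 38, remainder 70
339 ÷ 70 → quotient 4, remainder 59
70 ÷ 59 → quotient 1, remainder 11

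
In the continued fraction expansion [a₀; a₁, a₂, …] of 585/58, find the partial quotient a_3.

585 = 10·58 + 5, so a_0 = 10
58 = 11·5 + 3, so a_1 = 11
5 = 1·3 + 2, so a_2 = 1
3 = 1·2 + 1, so a_3 = 1

1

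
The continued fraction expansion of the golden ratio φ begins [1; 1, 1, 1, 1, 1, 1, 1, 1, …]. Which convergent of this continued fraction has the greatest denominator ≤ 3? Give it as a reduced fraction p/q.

5/3

List convergents until the denominator exceeds the bound:
a_0 = 1: 1/1  (≤ bound)
a_1 = 1: 2/1  (≤ bound)
a_2 = 1: 3/2  (≤ bound)
a_3 = 1: 5/3  (≤ bound)
a_4 = 1: 8/5  (> 3, stop)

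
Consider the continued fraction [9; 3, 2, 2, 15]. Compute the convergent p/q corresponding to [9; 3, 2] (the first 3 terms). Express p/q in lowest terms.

a_0 = 9: 9/1
a_1 = 3: 28/3
a_2 = 2: 65/7

65/7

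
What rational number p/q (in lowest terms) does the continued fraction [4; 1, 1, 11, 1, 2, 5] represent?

1763/390

a_0 = 4: 4/1
a_1 = 1: 5/1
a_2 = 1: 9/2
a_3 = 11: 104/23
a_4 = 1: 113/25
a_5 = 2: 330/73
a_6 = 5: 1763/390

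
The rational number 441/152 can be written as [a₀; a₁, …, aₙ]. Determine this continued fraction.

[2; 1, 9, 7, 2]

Apply division with remainder until the remainder is 0:
441 ÷ 152 → quotient 2, remainder 137
152 ÷ 137 → quotient 1, remainder 15
137 ÷ 15 → quotient 9, remainder 2
15 ÷ 2 → quotient 7, remainder 1
2 ÷ 1 → quotient 2, remainder 0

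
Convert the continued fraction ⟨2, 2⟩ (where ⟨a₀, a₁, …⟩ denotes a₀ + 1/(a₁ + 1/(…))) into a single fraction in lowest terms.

a_0 = 2: 2/1
a_1 = 2: 5/2

5/2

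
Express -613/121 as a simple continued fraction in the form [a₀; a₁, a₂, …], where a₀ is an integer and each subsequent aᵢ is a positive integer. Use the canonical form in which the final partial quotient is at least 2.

[-6; 1, 14, 8]

-613 = -6·121 + 113, so a_0 = -6
121 = 1·113 + 8, so a_1 = 1
113 = 14·8 + 1, so a_2 = 14
8 = 8·1 + 0, so a_3 = 8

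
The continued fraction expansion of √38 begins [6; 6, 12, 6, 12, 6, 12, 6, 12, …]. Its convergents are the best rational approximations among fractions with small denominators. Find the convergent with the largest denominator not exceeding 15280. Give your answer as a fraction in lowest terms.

a_0 = 6: 6/1  (≤ bound)
a_1 = 6: 37/6  (≤ bound)
a_2 = 12: 450/73  (≤ bound)
a_3 = 6: 2737/444  (≤ bound)
a_4 = 12: 33294/5401  (≤ bound)
a_5 = 6: 202501/32850  (> 15280, stop)

33294/5401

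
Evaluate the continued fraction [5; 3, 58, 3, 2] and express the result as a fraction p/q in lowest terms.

Starting at the tail and folding back:
Start with 2.
3 + 1/(2/1) = 3 + 1/2 = 7/2
58 + 1/(7/2) = 58 + 2/7 = 408/7
3 + 1/(408/7) = 3 + 7/408 = 1231/408
5 + 1/(1231/408) = 5 + 408/1231 = 6563/1231

6563/1231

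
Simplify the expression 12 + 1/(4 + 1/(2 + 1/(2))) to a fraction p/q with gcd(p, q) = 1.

a_0 = 12: 12/1
a_1 = 4: 49/4
a_2 = 2: 110/9
a_3 = 2: 269/22

269/22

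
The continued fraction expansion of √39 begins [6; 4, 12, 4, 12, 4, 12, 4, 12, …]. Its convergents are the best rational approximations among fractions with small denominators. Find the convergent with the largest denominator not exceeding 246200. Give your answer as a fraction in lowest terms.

List convergents until the denominator exceeds the bound:
a_0 = 6: 6/1  (≤ bound)
a_1 = 4: 25/4  (≤ bound)
a_2 = 12: 306/49  (≤ bound)
a_3 = 4: 1249/200  (≤ bound)
a_4 = 12: 15294/2449  (≤ bound)
a_5 = 4: 62425/9996  (≤ bound)
a_6 = 12: 764394/122401  (≤ bound)
a_7 = 4: 3120001/499600  (> 246200, stop)

764394/122401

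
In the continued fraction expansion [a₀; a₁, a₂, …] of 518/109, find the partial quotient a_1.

1

518 = 4·109 + 82, so a_0 = 4
109 = 1·82 + 27, so a_1 = 1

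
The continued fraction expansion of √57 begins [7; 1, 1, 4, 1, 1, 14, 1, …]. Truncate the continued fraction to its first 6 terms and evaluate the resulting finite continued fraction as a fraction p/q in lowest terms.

151/20

Compute successive convergents:
a_0 = 7: 7/1
a_1 = 1: 8/1
a_2 = 1: 15/2
a_3 = 4: 68/9
a_4 = 1: 83/11
a_5 = 1: 151/20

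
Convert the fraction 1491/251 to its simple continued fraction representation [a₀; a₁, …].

[5; 1, 15, 1, 2, 1, 3]

1491 ÷ 251 → quotient 5, remainder 236
251 ÷ 236 → quotient 1, remainder 15
236 ÷ 15 → quotient 15, remainder 11
15 ÷ 11 → quotient 1, remainder 4
11 ÷ 4 → quotient 2, remainder 3
4 ÷ 3 → quotient 1, remainder 1
3 ÷ 1 → quotient 3, remainder 0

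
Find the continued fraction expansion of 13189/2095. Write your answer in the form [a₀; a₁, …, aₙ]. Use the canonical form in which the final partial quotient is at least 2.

13189 = 6·2095 + 619, so a_0 = 6
2095 = 3·619 + 238, so a_1 = 3
619 = 2·238 + 143, so a_2 = 2
238 = 1·143 + 95, so a_3 = 1
143 = 1·95 + 48, so a_4 = 1
95 = 1·48 + 47, so a_5 = 1
48 = 1·47 + 1, so a_6 = 1
47 = 47·1 + 0, so a_7 = 47

[6; 3, 2, 1, 1, 1, 1, 47]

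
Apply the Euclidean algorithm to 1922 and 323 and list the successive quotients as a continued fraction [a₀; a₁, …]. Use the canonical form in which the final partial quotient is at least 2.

Repeatedly divide and take the remainder:
1922 = 5·323 + 307, so a_0 = 5
323 = 1·307 + 16, so a_1 = 1
307 = 19·16 + 3, so a_2 = 19
16 = 5·3 + 1, so a_3 = 5
3 = 3·1 + 0, so a_4 = 3

[5; 1, 19, 5, 3]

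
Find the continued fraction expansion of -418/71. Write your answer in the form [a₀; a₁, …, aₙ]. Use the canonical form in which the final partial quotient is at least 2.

[-6; 8, 1, 7]

-418 = -6·71 + 8, so a_0 = -6
71 = 8·8 + 7, so a_1 = 8
8 = 1·7 + 1, so a_2 = 1
7 = 7·1 + 0, so a_3 = 7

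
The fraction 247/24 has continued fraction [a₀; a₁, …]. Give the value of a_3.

3

247 = 10·24 + 7, so a_0 = 10
24 = 3·7 + 3, so a_1 = 3
7 = 2·3 + 1, so a_2 = 2
3 = 3·1 + 0, so a_3 = 3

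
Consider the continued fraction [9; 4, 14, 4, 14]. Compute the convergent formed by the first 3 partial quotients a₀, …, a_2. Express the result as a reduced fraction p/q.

527/57

Start with 14.
4 + 1/(14/1) = 4 + 1/14 = 57/14
9 + 1/(57/14) = 9 + 14/57 = 527/57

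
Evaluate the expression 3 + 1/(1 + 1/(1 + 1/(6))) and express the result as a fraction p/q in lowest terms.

a_0 = 3: 3/1
a_1 = 1: 4/1
a_2 = 1: 7/2
a_3 = 6: 46/13

46/13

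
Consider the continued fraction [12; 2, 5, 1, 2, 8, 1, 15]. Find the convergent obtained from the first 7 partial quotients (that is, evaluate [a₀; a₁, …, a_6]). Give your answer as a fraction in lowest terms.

a_0 = 12: 12/1
a_1 = 2: 25/2
a_2 = 5: 137/11
a_3 = 1: 162/13
a_4 = 2: 461/37
a_5 = 8: 3850/309
a_6 = 1: 4311/346

4311/346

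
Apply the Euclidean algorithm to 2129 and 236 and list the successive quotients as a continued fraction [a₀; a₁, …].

[9; 47, 5]

⌊2129/236⌋ = 9, remainder 5
⌊236/5⌋ = 47, remainder 1
⌊5/1⌋ = 5, remainder 0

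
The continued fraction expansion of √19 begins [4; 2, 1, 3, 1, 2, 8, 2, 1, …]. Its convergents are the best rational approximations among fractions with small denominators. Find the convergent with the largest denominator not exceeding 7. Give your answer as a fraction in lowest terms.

a_0 = 4: 4/1  (≤ bound)
a_1 = 2: 9/2  (≤ bound)
a_2 = 1: 13/3  (≤ bound)
a_3 = 3: 48/11  (> 7, stop)

13/3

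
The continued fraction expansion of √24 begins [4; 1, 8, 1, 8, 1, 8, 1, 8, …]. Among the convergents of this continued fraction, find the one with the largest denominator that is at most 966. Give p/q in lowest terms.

4316/881

a_0 = 4: 4/1  (≤ bound)
a_1 = 1: 5/1  (≤ bound)
a_2 = 8: 44/9  (≤ bound)
a_3 = 1: 49/10  (≤ bound)
a_4 = 8: 436/89  (≤ bound)
a_5 = 1: 485/99  (≤ bound)
a_6 = 8: 4316/881  (≤ bound)
a_7 = 1: 4801/980  (> 966, stop)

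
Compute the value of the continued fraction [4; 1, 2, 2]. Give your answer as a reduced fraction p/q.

Start with 2.
2 + 1/(2/1) = 2 + 1/2 = 5/2
1 + 1/(5/2) = 1 + 2/5 = 7/5
4 + 1/(7/5) = 4 + 5/7 = 33/7

33/7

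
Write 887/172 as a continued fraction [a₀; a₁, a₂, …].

[5; 6, 2, 1, 2, 3]

Apply division with remainder until the remainder is 0:
887 = 5·172 + 27, so a_0 = 5
172 = 6·27 + 10, so a_1 = 6
27 = 2·10 + 7, so a_2 = 2
10 = 1·7 + 3, so a_3 = 1
7 = 2·3 + 1, so a_4 = 2
3 = 3·1 + 0, so a_5 = 3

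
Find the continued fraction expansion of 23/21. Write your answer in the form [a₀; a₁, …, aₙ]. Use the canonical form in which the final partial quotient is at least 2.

[1; 10, 2]

Repeatedly divide and take the remainder:
⌊23/21⌋ = 1, remainder 2
⌊21/2⌋ = 10, remainder 1
⌊2/1⌋ = 2, remainder 0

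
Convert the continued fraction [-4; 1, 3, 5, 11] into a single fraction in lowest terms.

Start with 11.
5 + 1/(11/1) = 5 + 1/11 = 56/11
3 + 1/(56/11) = 3 + 11/56 = 179/56
1 + 1/(179/56) = 1 + 56/179 = 235/179
-4 + 1/(235/179) = -4 + 179/235 = -761/235

-761/235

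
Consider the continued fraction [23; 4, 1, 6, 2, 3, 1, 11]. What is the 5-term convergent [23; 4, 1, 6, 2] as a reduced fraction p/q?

1694/73

a_0 = 23: 23/1
a_1 = 4: 93/4
a_2 = 1: 116/5
a_3 = 6: 789/34
a_4 = 2: 1694/73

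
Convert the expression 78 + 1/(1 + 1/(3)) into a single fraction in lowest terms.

315/4

Work from the innermost term outward:
Start with 3.
1 + 1/(3/1) = 1 + 1/3 = 4/3
78 + 1/(4/3) = 78 + 3/4 = 315/4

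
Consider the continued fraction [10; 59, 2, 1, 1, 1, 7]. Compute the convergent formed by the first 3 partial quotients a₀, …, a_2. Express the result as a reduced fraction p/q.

1192/119

Start with 2.
59 + 1/(2/1) = 59 + 1/2 = 119/2
10 + 1/(119/2) = 10 + 2/119 = 1192/119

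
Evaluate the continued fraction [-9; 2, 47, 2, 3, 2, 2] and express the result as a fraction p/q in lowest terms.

-31801/3739

Start with 2.
2 + 1/(2/1) = 2 + 1/2 = 5/2
3 + 1/(5/2) = 3 + 2/5 = 17/5
2 + 1/(17/5) = 2 + 5/17 = 39/17
47 + 1/(39/17) = 47 + 17/39 = 1850/39
2 + 1/(1850/39) = 2 + 39/1850 = 3739/1850
-9 + 1/(3739/1850) = -9 + 1850/3739 = -31801/3739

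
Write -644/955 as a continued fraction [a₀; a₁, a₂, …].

[-1; 3, 14, 7, 3]

-644 ÷ 955 → quotient -1, remainder 311
955 ÷ 311 → quotient 3, remainder 22
311 ÷ 22 → quotient 14, remainder 3
22 ÷ 3 → quotient 7, remainder 1
3 ÷ 1 → quotient 3, remainder 0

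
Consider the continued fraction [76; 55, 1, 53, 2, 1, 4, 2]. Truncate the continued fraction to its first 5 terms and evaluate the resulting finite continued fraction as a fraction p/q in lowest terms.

463861/6102

Compute successive convergents:
a_0 = 76: 76/1
a_1 = 55: 4181/55
a_2 = 1: 4257/56
a_3 = 53: 229802/3023
a_4 = 2: 463861/6102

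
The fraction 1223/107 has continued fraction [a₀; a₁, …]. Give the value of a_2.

Repeatedly divide and take the remainder:
⌊1223/107⌋ = 11, remainder 46
⌊107/46⌋ = 2, remainder 15
⌊46/15⌋ = 3, remainder 1

3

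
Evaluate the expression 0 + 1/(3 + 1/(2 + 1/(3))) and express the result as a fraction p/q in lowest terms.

7/24

Starting at the tail and folding back:
Start with 3.
2 + 1/(3/1) = 2 + 1/3 = 7/3
3 + 1/(7/3) = 3 + 3/7 = 24/7
0 + 1/(24/7) = 0 + 7/24 = 7/24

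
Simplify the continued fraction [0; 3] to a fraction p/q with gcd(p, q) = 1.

1/3

Compute successive convergents:
a_0 = 0: 0/1
a_1 = 3: 1/3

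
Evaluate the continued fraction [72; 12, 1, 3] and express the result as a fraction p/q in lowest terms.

3676/51

Build up convergents one term at a time:
a_0 = 72: 72/1
a_1 = 12: 865/12
a_2 = 1: 937/13
a_3 = 3: 3676/51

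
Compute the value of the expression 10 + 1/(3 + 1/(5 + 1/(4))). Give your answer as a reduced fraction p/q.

691/67

Starting at the tail and folding back:
Start with 4.
5 + 1/(4/1) = 5 + 1/4 = 21/4
3 + 1/(21/4) = 3 + 4/21 = 67/21
10 + 1/(67/21) = 10 + 21/67 = 691/67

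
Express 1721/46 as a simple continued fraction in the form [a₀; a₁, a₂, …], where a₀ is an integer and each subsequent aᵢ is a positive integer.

[37; 2, 2, 2, 1, 2]

⌊1721/46⌋ = 37, remainder 19
⌊46/19⌋ = 2, remainder 8
⌊19/8⌋ = 2, remainder 3
⌊8/3⌋ = 2, remainder 2
⌊3/2⌋ = 1, remainder 1
⌊2/1⌋ = 2, remainder 0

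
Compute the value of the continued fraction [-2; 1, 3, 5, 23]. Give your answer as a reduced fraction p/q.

-603/487

a_0 = -2: -2/1
a_1 = 1: -1/1
a_2 = 3: -5/4
a_3 = 5: -26/21
a_4 = 23: -603/487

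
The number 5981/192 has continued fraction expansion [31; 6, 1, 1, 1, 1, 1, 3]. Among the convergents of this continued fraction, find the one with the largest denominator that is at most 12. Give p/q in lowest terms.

218/7

a_0 = 31: 31/1  (≤ bound)
a_1 = 6: 187/6  (≤ bound)
a_2 = 1: 218/7  (≤ bound)
a_3 = 1: 405/13  (> 12, stop)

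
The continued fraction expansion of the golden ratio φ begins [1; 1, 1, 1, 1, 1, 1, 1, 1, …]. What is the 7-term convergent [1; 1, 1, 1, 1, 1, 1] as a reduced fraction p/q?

21/13

Start with 1.
1 + 1/(1/1) = 1 + 1/1 = 2/1
1 + 1/(2/1) = 1 + 1/2 = 3/2
1 + 1/(3/2) = 1 + 2/3 = 5/3
1 + 1/(5/3) = 1 + 3/5 = 8/5
1 + 1/(8/5) = 1 + 5/8 = 13/8
1 + 1/(13/8) = 1 + 8/13 = 21/13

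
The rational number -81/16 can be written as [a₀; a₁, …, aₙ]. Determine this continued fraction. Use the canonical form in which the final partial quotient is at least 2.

Repeatedly divide and take the remainder:
⌊-81/16⌋ = -6, remainder 15
⌊16/15⌋ = 1, remainder 1
⌊15/1⌋ = 15, remainder 0

[-6; 1, 15]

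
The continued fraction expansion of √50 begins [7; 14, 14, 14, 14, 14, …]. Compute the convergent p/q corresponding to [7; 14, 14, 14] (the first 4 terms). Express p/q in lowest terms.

19601/2772

Start with 14.
14 + 1/(14/1) = 14 + 1/14 = 197/14
14 + 1/(197/14) = 14 + 14/197 = 2772/197
7 + 1/(2772/197) = 7 + 197/2772 = 19601/2772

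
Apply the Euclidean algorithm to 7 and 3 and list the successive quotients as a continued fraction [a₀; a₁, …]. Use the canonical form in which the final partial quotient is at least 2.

Repeatedly divide and take the remainder:
⌊7/3⌋ = 2, remainder 1
⌊3/1⌋ = 3, remainder 0

[2; 3]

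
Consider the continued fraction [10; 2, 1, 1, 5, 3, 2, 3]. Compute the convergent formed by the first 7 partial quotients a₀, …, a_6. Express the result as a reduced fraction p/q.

Work from the innermost term outward:
Start with 2.
3 + 1/(2/1) = 3 + 1/2 = 7/2
5 + 1/(7/2) = 5 + 2/7 = 37/7
1 + 1/(37/7) = 1 + 7/37 = 44/37
1 + 1/(44/37) = 1 + 37/44 = 81/44
2 + 1/(81/44) = 2 + 44/81 = 206/81
10 + 1/(206/81) = 10 + 81/206 = 2141/206

2141/206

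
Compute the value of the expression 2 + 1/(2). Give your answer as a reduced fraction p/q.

5/2

Work from the innermost term outward:
Start with 2.
2 + 1/(2/1) = 2 + 1/2 = 5/2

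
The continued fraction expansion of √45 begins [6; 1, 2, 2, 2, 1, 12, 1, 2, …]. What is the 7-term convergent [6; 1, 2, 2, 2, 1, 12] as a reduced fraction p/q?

Start with 12.
1 + 1/(12/1) = 1 + 1/12 = 13/12
2 + 1/(13/12) = 2 + 12/13 = 38/13
2 + 1/(38/13) = 2 + 13/38 = 89/38
2 + 1/(89/38) = 2 + 38/89 = 216/89
1 + 1/(216/89) = 1 + 89/216 = 305/216
6 + 1/(305/216) = 6 + 216/305 = 2046/305

2046/305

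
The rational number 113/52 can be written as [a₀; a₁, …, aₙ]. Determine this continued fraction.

[2; 5, 1, 3, 2]

Apply division with remainder until the remainder is 0:
113 = 2·52 + 9, so a_0 = 2
52 = 5·9 + 7, so a_1 = 5
9 = 1·7 + 2, so a_2 = 1
7 = 3·2 + 1, so a_3 = 3
2 = 2·1 + 0, so a_4 = 2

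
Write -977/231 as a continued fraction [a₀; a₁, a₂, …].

⌊-977/231⌋ = -5, remainder 178
⌊231/178⌋ = 1, remainder 53
⌊178/53⌋ = 3, remainder 19
⌊53/19⌋ = 2, remainder 15
⌊19/15⌋ = 1, remainder 4
⌊15/4⌋ = 3, remainder 3
⌊4/3⌋ = 1, remainder 1
⌊3/1⌋ = 3, remainder 0

[-5; 1, 3, 2, 1, 3, 1, 3]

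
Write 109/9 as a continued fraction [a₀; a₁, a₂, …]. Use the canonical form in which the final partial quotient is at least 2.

Repeatedly divide and take the remainder:
109 = 12·9 + 1, so a_0 = 12
9 = 9·1 + 0, so a_1 = 9

[12; 9]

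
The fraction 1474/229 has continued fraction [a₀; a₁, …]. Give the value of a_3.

⌊1474/229⌋ = 6, remainder 100
⌊229/100⌋ = 2, remainder 29
⌊100/29⌋ = 3, remainder 13
⌊29/13⌋ = 2, remainder 3

2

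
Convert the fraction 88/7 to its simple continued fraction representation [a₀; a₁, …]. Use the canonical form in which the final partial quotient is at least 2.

Apply division with remainder until the remainder is 0:
88 ÷ 7 → quotient 12, remainder 4
7 ÷ 4 → quotient 1, remainder 3
4 ÷ 3 → quotient 1, remainder 1
3 ÷ 1 → quotient 3, remainder 0

[12; 1, 1, 3]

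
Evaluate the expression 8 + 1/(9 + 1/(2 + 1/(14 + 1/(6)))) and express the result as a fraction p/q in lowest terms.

13528/1669

Start with 6.
14 + 1/(6/1) = 14 + 1/6 = 85/6
2 + 1/(85/6) = 2 + 6/85 = 176/85
9 + 1/(176/85) = 9 + 85/176 = 1669/176
8 + 1/(1669/176) = 8 + 176/1669 = 13528/1669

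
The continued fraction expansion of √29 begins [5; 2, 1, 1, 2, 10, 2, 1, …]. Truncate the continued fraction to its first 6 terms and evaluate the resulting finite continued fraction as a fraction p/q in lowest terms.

Compute successive convergents:
a_0 = 5: 5/1
a_1 = 2: 11/2
a_2 = 1: 16/3
a_3 = 1: 27/5
a_4 = 2: 70/13
a_5 = 10: 727/135

727/135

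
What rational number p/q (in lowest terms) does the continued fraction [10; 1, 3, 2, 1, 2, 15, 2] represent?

11967/1111

Start with 2.
15 + 1/(2/1) = 15 + 1/2 = 31/2
2 + 1/(31/2) = 2 + 2/31 = 64/31
1 + 1/(64/31) = 1 + 31/64 = 95/64
2 + 1/(95/64) = 2 + 64/95 = 254/95
3 + 1/(254/95) = 3 + 95/254 = 857/254
1 + 1/(857/254) = 1 + 254/857 = 1111/857
10 + 1/(1111/857) = 10 + 857/1111 = 11967/1111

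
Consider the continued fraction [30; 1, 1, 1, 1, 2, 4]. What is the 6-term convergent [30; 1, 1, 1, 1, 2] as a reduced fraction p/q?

398/13

Collapse the nested fraction from the inside out:
Start with 2.
1 + 1/(2/1) = 1 + 1/2 = 3/2
1 + 1/(3/2) = 1 + 2/3 = 5/3
1 + 1/(5/3) = 1 + 3/5 = 8/5
1 + 1/(8/5) = 1 + 5/8 = 13/8
30 + 1/(13/8) = 30 + 8/13 = 398/13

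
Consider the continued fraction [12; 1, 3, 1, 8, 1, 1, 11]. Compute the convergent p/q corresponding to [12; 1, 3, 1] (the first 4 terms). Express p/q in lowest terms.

Start with 1.
3 + 1/(1/1) = 3 + 1/1 = 4/1
1 + 1/(4/1) = 1 + 1/4 = 5/4
12 + 1/(5/4) = 12 + 4/5 = 64/5

64/5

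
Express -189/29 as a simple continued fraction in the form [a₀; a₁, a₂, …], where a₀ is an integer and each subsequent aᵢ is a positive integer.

[-7; 2, 14]

Repeatedly divide and take the remainder:
-189 = -7·29 + 14, so a_0 = -7
29 = 2·14 + 1, so a_1 = 2
14 = 14·1 + 0, so a_2 = 14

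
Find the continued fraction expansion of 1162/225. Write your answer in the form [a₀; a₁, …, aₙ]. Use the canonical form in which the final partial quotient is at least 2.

1162 = 5·225 + 37, so a_0 = 5
225 = 6·37 + 3, so a_1 = 6
37 = 12·3 + 1, so a_2 = 12
3 = 3·1 + 0, so a_3 = 3

[5; 6, 12, 3]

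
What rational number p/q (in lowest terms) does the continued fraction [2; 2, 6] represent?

32/13

Work from the innermost term outward:
Start with 6.
2 + 1/(6/1) = 2 + 1/6 = 13/6
2 + 1/(13/6) = 2 + 6/13 = 32/13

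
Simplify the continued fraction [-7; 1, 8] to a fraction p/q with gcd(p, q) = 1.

-55/9

Work from the innermost term outward:
Start with 8.
1 + 1/(8/1) = 1 + 1/8 = 9/8
-7 + 1/(9/8) = -7 + 8/9 = -55/9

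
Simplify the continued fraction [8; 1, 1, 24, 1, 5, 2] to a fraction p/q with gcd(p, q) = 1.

5608/659

Start with 2.
5 + 1/(2/1) = 5 + 1/2 = 11/2
1 + 1/(11/2) = 1 + 2/11 = 13/11
24 + 1/(13/11) = 24 + 11/13 = 323/13
1 + 1/(323/13) = 1 + 13/323 = 336/323
1 + 1/(336/323) = 1 + 323/336 = 659/336
8 + 1/(659/336) = 8 + 336/659 = 5608/659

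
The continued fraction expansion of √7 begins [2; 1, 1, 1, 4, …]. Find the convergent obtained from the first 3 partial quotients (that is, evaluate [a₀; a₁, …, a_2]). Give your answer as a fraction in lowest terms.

5/2

Start with 1.
1 + 1/(1/1) = 1 + 1/1 = 2/1
2 + 1/(2/1) = 2 + 1/2 = 5/2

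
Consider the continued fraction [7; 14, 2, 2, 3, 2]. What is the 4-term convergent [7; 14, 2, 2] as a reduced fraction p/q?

a_0 = 7: 7/1
a_1 = 14: 99/14
a_2 = 2: 205/29
a_3 = 2: 509/72

509/72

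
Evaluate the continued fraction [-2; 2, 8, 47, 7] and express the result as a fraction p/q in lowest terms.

Starting at the tail and folding back:
Start with 7.
47 + 1/(7/1) = 47 + 1/7 = 330/7
8 + 1/(330/7) = 8 + 7/330 = 2647/330
2 + 1/(2647/330) = 2 + 330/2647 = 5624/2647
-2 + 1/(5624/2647) = -2 + 2647/5624 = -8601/5624

-8601/5624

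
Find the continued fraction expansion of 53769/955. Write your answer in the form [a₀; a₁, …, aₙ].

53769 = 56·955 + 289, so a_0 = 56
955 = 3·289 + 88, so a_1 = 3
289 = 3·88 + 25, so a_2 = 3
88 = 3·25 + 13, so a_3 = 3
25 = 1·13 + 12, so a_4 = 1
13 = 1·12 + 1, so a_5 = 1
12 = 12·1 + 0, so a_6 = 12

[56; 3, 3, 3, 1, 1, 12]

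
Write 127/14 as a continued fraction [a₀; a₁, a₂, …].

[9; 14]

127 ÷ 14 → quotient 9, remainder 1
14 ÷ 1 → quotient 14, remainder 0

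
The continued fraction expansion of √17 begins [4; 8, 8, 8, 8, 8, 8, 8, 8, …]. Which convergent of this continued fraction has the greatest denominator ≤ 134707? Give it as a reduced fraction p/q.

143649/34840

a_0 = 4: 4/1  (≤ bound)
a_1 = 8: 33/8  (≤ bound)
a_2 = 8: 268/65  (≤ bound)
a_3 = 8: 2177/528  (≤ bound)
a_4 = 8: 17684/4289  (≤ bound)
a_5 = 8: 143649/34840  (≤ bound)
a_6 = 8: 1166876/283009  (> 134707, stop)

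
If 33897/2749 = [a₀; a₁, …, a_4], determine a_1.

3

⌊33897/2749⌋ = 12, remainder 909
⌊2749/909⌋ = 3, remainder 22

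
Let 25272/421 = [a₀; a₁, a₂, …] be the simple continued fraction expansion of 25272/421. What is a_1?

35

25272 = 60·421 + 12, so a_0 = 60
421 = 35·12 + 1, so a_1 = 35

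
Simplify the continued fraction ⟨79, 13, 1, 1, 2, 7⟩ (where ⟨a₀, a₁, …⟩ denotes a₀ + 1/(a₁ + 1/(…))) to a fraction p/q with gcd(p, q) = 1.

Start with 7.
2 + 1/(7/1) = 2 + 1/7 = 15/7
1 + 1/(15/7) = 1 + 7/15 = 22/15
1 + 1/(22/15) = 1 + 15/22 = 37/22
13 + 1/(37/22) = 13 + 22/37 = 503/37
79 + 1/(503/37) = 79 + 37/503 = 39774/503

39774/503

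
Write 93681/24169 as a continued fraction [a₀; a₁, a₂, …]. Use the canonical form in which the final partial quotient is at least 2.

[3; 1, 7, 14, 3, 34, 2]

Apply division with remainder until the remainder is 0:
93681 ÷ 24169 → quotient 3, remainder 21174
24169 ÷ 21174 → quotient 1, remainder 2995
21174 ÷ 2995 → quotient 7, remainder 209
2995 ÷ 209 → quotient 14, remainder 69
209 ÷ 69 → quotient 3, remainder 2
69 ÷ 2 → quotient 34, remainder 1
2 ÷ 1 → quotient 2, remainder 0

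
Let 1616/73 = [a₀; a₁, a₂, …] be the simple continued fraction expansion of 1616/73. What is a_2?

Run the Euclidean algorithm, recording each quotient:
1616 = 22·73 + 10, so a_0 = 22
73 = 7·10 + 3, so a_1 = 7
10 = 3·3 + 1, so a_2 = 3

3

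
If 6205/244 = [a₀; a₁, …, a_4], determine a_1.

2

⌊6205/244⌋ = 25, remainder 105
⌊244/105⌋ = 2, remainder 34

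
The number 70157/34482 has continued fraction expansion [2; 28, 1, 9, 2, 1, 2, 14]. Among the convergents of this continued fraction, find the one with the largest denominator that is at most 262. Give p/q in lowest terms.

59/29

a_0 = 2: 2/1  (≤ bound)
a_1 = 28: 57/28  (≤ bound)
a_2 = 1: 59/29  (≤ bound)
a_3 = 9: 588/289  (> 262, stop)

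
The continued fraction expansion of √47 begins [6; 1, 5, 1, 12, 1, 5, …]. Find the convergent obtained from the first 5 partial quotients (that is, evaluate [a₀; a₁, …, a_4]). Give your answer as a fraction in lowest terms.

a_0 = 6: 6/1
a_1 = 1: 7/1
a_2 = 5: 41/6
a_3 = 1: 48/7
a_4 = 12: 617/90

617/90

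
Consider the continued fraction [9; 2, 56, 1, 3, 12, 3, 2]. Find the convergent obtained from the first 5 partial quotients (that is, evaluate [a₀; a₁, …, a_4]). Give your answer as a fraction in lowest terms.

Collapse the nested fraction from the inside out:
Start with 3.
1 + 1/(3/1) = 1 + 1/3 = 4/3
56 + 1/(4/3) = 56 + 3/4 = 227/4
2 + 1/(227/4) = 2 + 4/227 = 458/227
9 + 1/(458/227) = 9 + 227/458 = 4349/458

4349/458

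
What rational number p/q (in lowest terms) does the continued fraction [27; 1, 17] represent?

Start with 17.
1 + 1/(17/1) = 1 + 1/17 = 18/17
27 + 1/(18/17) = 27 + 17/18 = 503/18

503/18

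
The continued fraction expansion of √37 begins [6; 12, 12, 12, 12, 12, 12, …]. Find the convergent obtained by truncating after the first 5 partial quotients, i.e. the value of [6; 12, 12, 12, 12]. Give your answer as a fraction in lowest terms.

128766/21169

Start with 12.
12 + 1/(12/1) = 12 + 1/12 = 145/12
12 + 1/(145/12) = 12 + 12/145 = 1752/145
12 + 1/(1752/145) = 12 + 145/1752 = 21169/1752
6 + 1/(21169/1752) = 6 + 1752/21169 = 128766/21169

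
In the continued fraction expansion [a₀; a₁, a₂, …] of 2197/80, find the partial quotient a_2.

6

2197 ÷ 80 → quotient 27, remainder 37
80 ÷ 37 → quotient 2, remainder 6
37 ÷ 6 → quotient 6, remainder 1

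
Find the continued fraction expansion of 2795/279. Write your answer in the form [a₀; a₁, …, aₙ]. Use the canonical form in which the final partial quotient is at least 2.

Repeatedly divide and take the remainder:
2795 = 10·279 + 5, so a_0 = 10
279 = 55·5 + 4, so a_1 = 55
5 = 1·4 + 1, so a_2 = 1
4 = 4·1 + 0, so a_3 = 4

[10; 55, 1, 4]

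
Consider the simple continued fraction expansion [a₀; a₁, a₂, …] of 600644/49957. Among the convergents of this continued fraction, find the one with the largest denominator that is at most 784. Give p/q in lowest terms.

List convergents until the denominator exceeds the bound:
a_0 = 12: 12/1  (≤ bound)
a_1 = 43: 517/43  (≤ bound)
a_2 = 15: 7767/646  (≤ bound)
a_3 = 15: 117022/9733  (> 784, stop)

7767/646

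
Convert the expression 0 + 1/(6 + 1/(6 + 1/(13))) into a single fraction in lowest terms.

a_0 = 0: 0/1
a_1 = 6: 1/6
a_2 = 6: 6/37
a_3 = 13: 79/487

79/487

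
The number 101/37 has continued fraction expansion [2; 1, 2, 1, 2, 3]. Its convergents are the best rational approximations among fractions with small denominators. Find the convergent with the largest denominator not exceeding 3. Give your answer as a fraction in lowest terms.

List convergents until the denominator exceeds the bound:
a_0 = 2: 2/1  (≤ bound)
a_1 = 1: 3/1  (≤ bound)
a_2 = 2: 8/3  (≤ bound)
a_3 = 1: 11/4  (> 3, stop)

8/3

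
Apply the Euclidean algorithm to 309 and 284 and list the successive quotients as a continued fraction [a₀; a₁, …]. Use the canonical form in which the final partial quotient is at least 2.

[1; 11, 2, 1, 3, 2]

309 = 1·284 + 25, so a_0 = 1
284 = 11·25 + 9, so a_1 = 11
25 = 2·9 + 7, so a_2 = 2
9 = 1·7 + 2, so a_3 = 1
7 = 3·2 + 1, so a_4 = 3
2 = 2·1 + 0, so a_5 = 2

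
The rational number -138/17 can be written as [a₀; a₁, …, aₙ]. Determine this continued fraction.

[-9; 1, 7, 2]

-138 ÷ 17 → quotient -9, remainder 15
17 ÷ 15 → quotient 1, remainder 2
15 ÷ 2 → quotient 7, remainder 1
2 ÷ 1 → quotient 2, remainder 0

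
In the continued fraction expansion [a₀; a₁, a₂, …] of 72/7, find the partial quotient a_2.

⌊72/7⌋ = 10, remainder 2
⌊7/2⌋ = 3, remainder 1
⌊2/1⌋ = 2, remainder 0

2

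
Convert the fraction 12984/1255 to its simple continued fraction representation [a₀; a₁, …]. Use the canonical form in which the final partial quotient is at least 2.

[10; 2, 1, 8, 4, 3, 1, 2]

Run the Euclidean algorithm, recording each quotient:
⌊12984/1255⌋ = 10, remainder 434
⌊1255/434⌋ = 2, remainder 387
⌊434/387⌋ = 1, remainder 47
⌊387/47⌋ = 8, remainder 11
⌊47/11⌋ = 4, remainder 3
⌊11/3⌋ = 3, remainder 2
⌊3/2⌋ = 1, remainder 1
⌊2/1⌋ = 2, remainder 0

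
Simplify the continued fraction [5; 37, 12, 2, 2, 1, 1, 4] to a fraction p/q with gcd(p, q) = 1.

a_0 = 5: 5/1
a_1 = 37: 186/37
a_2 = 12: 2237/445
a_3 = 2: 4660/927
a_4 = 2: 11557/2299
a_5 = 1: 16217/3226
a_6 = 1: 27774/5525
a_7 = 4: 127313/25326

127313/25326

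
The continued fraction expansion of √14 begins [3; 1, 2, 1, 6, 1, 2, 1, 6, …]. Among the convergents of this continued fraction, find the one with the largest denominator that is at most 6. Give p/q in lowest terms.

a_0 = 3: 3/1  (≤ bound)
a_1 = 1: 4/1  (≤ bound)
a_2 = 2: 11/3  (≤ bound)
a_3 = 1: 15/4  (≤ bound)
a_4 = 6: 101/27  (> 6, stop)

15/4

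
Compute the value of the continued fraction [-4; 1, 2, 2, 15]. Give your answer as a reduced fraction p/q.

Collapse the nested fraction from the inside out:
Start with 15.
2 + 1/(15/1) = 2 + 1/15 = 31/15
2 + 1/(31/15) = 2 + 15/31 = 77/31
1 + 1/(77/31) = 1 + 31/77 = 108/77
-4 + 1/(108/77) = -4 + 77/108 = -355/108

-355/108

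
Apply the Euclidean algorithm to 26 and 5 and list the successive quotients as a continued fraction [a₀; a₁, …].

[5; 5]

26 ÷ 5 → quotient 5, remainder 1
5 ÷ 1 → quotient 5, remainder 0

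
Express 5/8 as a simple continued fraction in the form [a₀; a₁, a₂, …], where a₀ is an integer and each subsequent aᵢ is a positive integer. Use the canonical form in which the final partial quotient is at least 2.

[0; 1, 1, 1, 2]

5 = 0·8 + 5, so a_0 = 0
8 = 1·5 + 3, so a_1 = 1
5 = 1·3 + 2, so a_2 = 1
3 = 1·2 + 1, so a_3 = 1
2 = 2·1 + 0, so a_4 = 2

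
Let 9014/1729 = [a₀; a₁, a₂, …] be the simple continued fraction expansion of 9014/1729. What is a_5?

1

9014 = 5·1729 + 369, so a_0 = 5
1729 = 4·369 + 253, so a_1 = 4
369 = 1·253 + 116, so a_2 = 1
253 = 2·116 + 21, so a_3 = 2
116 = 5·21 + 11, so a_4 = 5
21 = 1·11 + 10, so a_5 = 1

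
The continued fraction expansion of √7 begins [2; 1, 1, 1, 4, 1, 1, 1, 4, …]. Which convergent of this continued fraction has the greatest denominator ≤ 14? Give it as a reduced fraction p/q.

a_0 = 2: 2/1  (≤ bound)
a_1 = 1: 3/1  (≤ bound)
a_2 = 1: 5/2  (≤ bound)
a_3 = 1: 8/3  (≤ bound)
a_4 = 4: 37/14  (≤ bound)
a_5 = 1: 45/17  (> 14, stop)

37/14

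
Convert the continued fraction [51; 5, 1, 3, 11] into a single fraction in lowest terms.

a_0 = 51: 51/1
a_1 = 5: 256/5
a_2 = 1: 307/6
a_3 = 3: 1177/23
a_4 = 11: 13254/259

13254/259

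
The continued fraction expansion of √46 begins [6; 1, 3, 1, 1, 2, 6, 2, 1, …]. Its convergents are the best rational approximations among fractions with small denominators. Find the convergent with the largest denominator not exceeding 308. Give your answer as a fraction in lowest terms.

997/147

List convergents until the denominator exceeds the bound:
a_0 = 6: 6/1  (≤ bound)
a_1 = 1: 7/1  (≤ bound)
a_2 = 3: 27/4  (≤ bound)
a_3 = 1: 34/5  (≤ bound)
a_4 = 1: 61/9  (≤ bound)
a_5 = 2: 156/23  (≤ bound)
a_6 = 6: 997/147  (≤ bound)
a_7 = 2: 2150/317  (> 308, stop)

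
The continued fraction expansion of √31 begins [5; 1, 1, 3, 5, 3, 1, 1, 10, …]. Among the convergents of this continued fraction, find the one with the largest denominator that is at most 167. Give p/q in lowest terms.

863/155

a_0 = 5: 5/1  (≤ bound)
a_1 = 1: 6/1  (≤ bound)
a_2 = 1: 11/2  (≤ bound)
a_3 = 3: 39/7  (≤ bound)
a_4 = 5: 206/37  (≤ bound)
a_5 = 3: 657/118  (≤ bound)
a_6 = 1: 863/155  (≤ bound)
a_7 = 1: 1520/273  (> 167, stop)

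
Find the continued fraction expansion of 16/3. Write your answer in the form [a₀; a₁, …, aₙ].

16 ÷ 3 → quotient 5, remainder 1
3 ÷ 1 → quotient 3, remainder 0

[5; 3]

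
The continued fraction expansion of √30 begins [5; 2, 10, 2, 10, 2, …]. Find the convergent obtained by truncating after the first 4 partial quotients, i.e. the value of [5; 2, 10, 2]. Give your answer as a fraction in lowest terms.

Start with 2.
10 + 1/(2/1) = 10 + 1/2 = 21/2
2 + 1/(21/2) = 2 + 2/21 = 44/21
5 + 1/(44/21) = 5 + 21/44 = 241/44

241/44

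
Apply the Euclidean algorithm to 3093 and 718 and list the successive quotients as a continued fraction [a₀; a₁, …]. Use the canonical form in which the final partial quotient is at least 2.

[4; 3, 4, 55]

Run the Euclidean algorithm, recording each quotient:
3093 = 4·718 + 221, so a_0 = 4
718 = 3·221 + 55, so a_1 = 3
221 = 4·55 + 1, so a_2 = 4
55 = 55·1 + 0, so a_3 = 55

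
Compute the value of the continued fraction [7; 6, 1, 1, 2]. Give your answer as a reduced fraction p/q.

Start with 2.
1 + 1/(2/1) = 1 + 1/2 = 3/2
1 + 1/(3/2) = 1 + 2/3 = 5/3
6 + 1/(5/3) = 6 + 3/5 = 33/5
7 + 1/(33/5) = 7 + 5/33 = 236/33

236/33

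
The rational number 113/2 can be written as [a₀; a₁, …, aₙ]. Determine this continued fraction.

[56; 2]

⌊113/2⌋ = 56, remainder 1
⌊2/1⌋ = 2, remainder 0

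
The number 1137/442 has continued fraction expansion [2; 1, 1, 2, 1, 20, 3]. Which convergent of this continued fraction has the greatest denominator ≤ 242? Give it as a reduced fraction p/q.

a_0 = 2: 2/1  (≤ bound)
a_1 = 1: 3/1  (≤ bound)
a_2 = 1: 5/2  (≤ bound)
a_3 = 2: 13/5  (≤ bound)
a_4 = 1: 18/7  (≤ bound)
a_5 = 20: 373/145  (≤ bound)
a_6 = 3: 1137/442  (> 242, stop)

373/145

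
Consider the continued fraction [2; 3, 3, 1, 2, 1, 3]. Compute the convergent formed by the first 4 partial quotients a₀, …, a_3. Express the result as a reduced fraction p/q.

30/13

a_0 = 2: 2/1
a_1 = 3: 7/3
a_2 = 3: 23/10
a_3 = 1: 30/13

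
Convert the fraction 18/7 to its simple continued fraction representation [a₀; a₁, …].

[2; 1, 1, 3]

18 = 2·7 + 4, so a_0 = 2
7 = 1·4 + 3, so a_1 = 1
4 = 1·3 + 1, so a_2 = 1
3 = 3·1 + 0, so a_3 = 3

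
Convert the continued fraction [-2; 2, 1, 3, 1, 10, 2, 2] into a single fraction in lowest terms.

Start with 2.
2 + 1/(2/1) = 2 + 1/2 = 5/2
10 + 1/(5/2) = 10 + 2/5 = 52/5
1 + 1/(52/5) = 1 + 5/52 = 57/52
3 + 1/(57/52) = 3 + 52/57 = 223/57
1 + 1/(223/57) = 1 + 57/223 = 280/223
2 + 1/(280/223) = 2 + 223/280 = 783/280
-2 + 1/(783/280) = -2 + 280/783 = -1286/783

-1286/783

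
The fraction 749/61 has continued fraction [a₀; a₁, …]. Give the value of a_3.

1

Run the Euclidean algorithm, recording each quotient:
749 ÷ 61 → quotient 12, remainder 17
61 ÷ 17 → quotient 3, remainder 10
17 ÷ 10 → quotient 1, remainder 7
10 ÷ 7 → quotient 1, remainder 3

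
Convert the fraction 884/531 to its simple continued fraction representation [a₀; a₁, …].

[1; 1, 1, 1, 58, 3]

⌊884/531⌋ = 1, remainder 353
⌊531/353⌋ = 1, remainder 178
⌊353/178⌋ = 1, remainder 175
⌊178/175⌋ = 1, remainder 3
⌊175/3⌋ = 58, remainder 1
⌊3/1⌋ = 3, remainder 0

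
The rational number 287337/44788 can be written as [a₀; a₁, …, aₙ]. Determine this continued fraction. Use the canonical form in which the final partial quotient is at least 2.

[6; 2, 2, 2, 5, 2, 22, 14]

Repeatedly divide and take the remainder:
287337 ÷ 44788 → quotient 6, remainder 18609
44788 ÷ 18609 → quotient 2, remainder 7570
18609 ÷ 7570 → quotient 2, remainder 3469
7570 ÷ 3469 → quotient 2, remainder 632
3469 ÷ 632 → quotient 5, remainder 309
632 ÷ 309 → quotient 2, remainder 14
309 ÷ 14 → quotient 22, remainder 1
14 ÷ 1 → quotient 14, remainder 0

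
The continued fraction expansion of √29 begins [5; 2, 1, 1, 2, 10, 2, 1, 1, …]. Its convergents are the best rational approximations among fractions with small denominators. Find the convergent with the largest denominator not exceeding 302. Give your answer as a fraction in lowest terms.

1524/283

List convergents until the denominator exceeds the bound:
a_0 = 5: 5/1  (≤ bound)
a_1 = 2: 11/2  (≤ bound)
a_2 = 1: 16/3  (≤ bound)
a_3 = 1: 27/5  (≤ bound)
a_4 = 2: 70/13  (≤ bound)
a_5 = 10: 727/135  (≤ bound)
a_6 = 2: 1524/283  (≤ bound)
a_7 = 1: 2251/418  (> 302, stop)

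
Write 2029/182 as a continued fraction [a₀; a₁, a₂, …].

[11; 6, 1, 2, 1, 6]

2029 ÷ 182 → quotient 11, remainder 27
182 ÷ 27 → quotient 6, remainder 20
27 ÷ 20 → quotient 1, remainder 7
20 ÷ 7 → quotient 2, remainder 6
7 ÷ 6 → quotient 1, remainder 1
6 ÷ 1 → quotient 6, remainder 0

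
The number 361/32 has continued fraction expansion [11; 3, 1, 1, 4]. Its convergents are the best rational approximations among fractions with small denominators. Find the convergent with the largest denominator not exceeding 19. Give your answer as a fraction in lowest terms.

List convergents until the denominator exceeds the bound:
a_0 = 11: 11/1  (≤ bound)
a_1 = 3: 34/3  (≤ bound)
a_2 = 1: 45/4  (≤ bound)
a_3 = 1: 79/7  (≤ bound)
a_4 = 4: 361/32  (> 19, stop)

79/7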